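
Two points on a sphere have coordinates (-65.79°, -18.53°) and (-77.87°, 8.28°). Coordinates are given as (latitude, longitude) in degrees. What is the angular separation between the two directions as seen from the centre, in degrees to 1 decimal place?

Let φ₁ = -1.1483 rad, φ₂ = -1.3591 rad, and Δλ = 0.4679 rad.
cos c = sin φ₁ sin φ₂ + cos φ₁ cos φ₂ cos Δλ = (-0.9120)(-0.9777) + (0.4101)(0.2101)(0.8925) = 0.96859,
so c = arccos(0.96859) = 0.25129 rad.
So the angular separation is 14.4°.

14.4°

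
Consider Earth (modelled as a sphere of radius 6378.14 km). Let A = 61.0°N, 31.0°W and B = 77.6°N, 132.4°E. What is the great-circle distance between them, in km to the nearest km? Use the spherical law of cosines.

With latitudes φ₁ = 61.000°, φ₂ = 77.600° and longitude difference Δλ = 163.400°:
cos c = sin φ₁ sin φ₂ + cos φ₁ cos φ₂ cos Δλ = (0.8746)(0.9767) + (0.4848)(0.2147)(-0.9583) = 0.75445,
so c = arccos(0.75445) = 0.71598 rad.
Distance = R·c = 6378.14 × 0.7160 ≈ 4567 km.

4567 km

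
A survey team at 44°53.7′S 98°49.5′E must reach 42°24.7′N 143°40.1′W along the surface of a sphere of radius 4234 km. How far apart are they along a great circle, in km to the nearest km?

In radians: φ₁ = -0.7836, φ₂ = 0.7402, Δλ = 117.507° = 2.0509 rad.
cos c = sin φ₁ sin φ₂ + cos φ₁ cos φ₂ cos Δλ = (-0.7058)(0.6745) + (0.7084)(0.7383)(-0.4619) = -0.71760,
so c = arccos(-0.71760) = 2.37114 rad.
Distance = R·c = 4234 × 2.3711 ≈ 10039 km.

10039 km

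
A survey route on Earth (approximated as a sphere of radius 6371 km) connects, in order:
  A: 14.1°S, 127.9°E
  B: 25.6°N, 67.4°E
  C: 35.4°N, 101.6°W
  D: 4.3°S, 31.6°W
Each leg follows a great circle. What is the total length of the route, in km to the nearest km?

Leg A→B: central angle 1.2393 rad, distance 7895.7 km.
Leg B→C: central angle 2.0616 rad, distance 13134.2 km.
Leg C→D: central angle 1.3340 rad, distance 8499.0 km.
Total: 7895.7 + 13134.2 + 8499.0 ≈ 29529 km.

29529 km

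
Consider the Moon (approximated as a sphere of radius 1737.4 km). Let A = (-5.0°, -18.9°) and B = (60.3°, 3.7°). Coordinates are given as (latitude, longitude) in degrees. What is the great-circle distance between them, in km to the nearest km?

With latitudes φ₁ = -5.000°, φ₂ = 60.300° and longitude difference Δλ = 22.600°:
cos c = sin φ₁ sin φ₂ + cos φ₁ cos φ₂ cos Δλ = (-0.0872)(0.8686) + (0.9962)(0.4955)(0.9232) = 0.37997,
so c = arccos(0.37997) = 1.18104 rad.
Distance = R·c = 1737.4 × 1.1810 ≈ 2052 km.

2052 km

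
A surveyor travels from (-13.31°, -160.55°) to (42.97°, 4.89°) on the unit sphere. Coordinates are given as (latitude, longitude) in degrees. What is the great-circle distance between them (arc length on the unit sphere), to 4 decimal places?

2.5794

In radians: φ₁ = -0.2323, φ₂ = 0.7500, Δλ = 165.440° = 2.8875 rad.
cos c = sin φ₁ sin φ₂ + cos φ₁ cos φ₂ cos Δλ = (-0.2302)(0.6816) + (0.9731)(0.7317)(-0.9679) = -0.84611,
so c = arccos(-0.84611) = 2.57944 rad.
On the unit sphere the arc length equals the central angle: 2.5794.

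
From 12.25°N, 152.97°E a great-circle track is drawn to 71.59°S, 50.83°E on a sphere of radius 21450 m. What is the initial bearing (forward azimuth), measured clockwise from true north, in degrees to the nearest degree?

199°

Δλ = -102.140° = -1.7827 rad.
y = sin Δλ · cos φ₂ = (-0.9776)(0.3158) = -0.3088
x = cos φ₁ sin φ₂ − sin φ₁ cos φ₂ cos Δλ = (0.9772)(-0.9488) − (0.2122)(0.3158)(-0.2103) = -0.9131
θ = atan2(y, x) = -161.32°; adding 360° gives 199°.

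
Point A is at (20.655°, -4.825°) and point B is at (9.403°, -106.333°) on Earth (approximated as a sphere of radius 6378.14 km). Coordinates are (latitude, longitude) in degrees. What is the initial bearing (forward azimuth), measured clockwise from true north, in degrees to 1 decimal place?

283.0°

With φ₁ = 0.3605, φ₂ = 0.1641, Δλ = -1.7716 rad, the forward-azimuth formula gives
θ = atan2( sin Δλ cos φ₂ , cos φ₁ sin φ₂ − sin φ₁ cos φ₂ cos Δλ ) = atan2(-0.9667, 0.2223) = -77.05°.
Adding 360° brings this into [0°, 360°): 283.0°.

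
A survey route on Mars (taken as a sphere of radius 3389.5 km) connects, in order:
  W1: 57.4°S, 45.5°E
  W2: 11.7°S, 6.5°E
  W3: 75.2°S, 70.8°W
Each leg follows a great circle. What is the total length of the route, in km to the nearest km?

7688 km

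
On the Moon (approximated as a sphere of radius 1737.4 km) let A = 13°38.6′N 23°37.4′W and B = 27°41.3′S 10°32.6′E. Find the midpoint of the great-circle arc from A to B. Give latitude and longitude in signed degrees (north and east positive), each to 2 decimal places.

-7.34°, -7.36°

Central angle δ = 0.9243 rad. Interpolating on the sphere with fraction f = 0.5:
P = [sin((1−f)δ)·A + sin(fδ)·B] / sin δ = 0.5586·A + 0.5586·B in Cartesian coordinates,
giving P = (0.9836, -0.1270, -0.1278), i.e. latitude -7.34°, longitude -7.36°.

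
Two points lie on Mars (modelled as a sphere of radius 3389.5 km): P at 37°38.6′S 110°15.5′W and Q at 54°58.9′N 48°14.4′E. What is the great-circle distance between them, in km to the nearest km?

9309 km

With latitudes φ₁ = -37.643°, φ₂ = 54.982° and longitude difference Δλ = 158.498°:
cos c = sin φ₁ sin φ₂ + cos φ₁ cos φ₂ cos Δλ = (-0.6107)(0.8190) + (0.7918)(0.5738)(-0.9304) = -0.92294,
so c = arccos(-0.92294) = 2.74645 rad.
Distance = R·c = 3389.5 × 2.7464 ≈ 9309 km.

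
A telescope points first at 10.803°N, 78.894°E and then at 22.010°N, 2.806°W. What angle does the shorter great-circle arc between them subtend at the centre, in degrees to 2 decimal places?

78.36°

With latitudes φ₁ = 10.803°, φ₂ = 22.010° and longitude difference Δλ = -81.700°:
cos c = sin φ₁ sin φ₂ + cos φ₁ cos φ₂ cos Δλ = (0.1874)(0.3748) + (0.9823)(0.9271)(0.1444) = 0.20171,
so c = arccos(0.20171) = 1.36770 rad.
So the angular separation is 78.36°.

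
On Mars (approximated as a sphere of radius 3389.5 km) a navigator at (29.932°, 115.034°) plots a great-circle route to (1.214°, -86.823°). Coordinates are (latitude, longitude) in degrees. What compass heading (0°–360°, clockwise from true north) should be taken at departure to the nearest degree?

Δλ = 158.143° = 2.7601 rad.
y = sin Δλ · cos φ₂ = (0.3723)(0.9998) = 0.3722
x = cos φ₁ sin φ₂ − sin φ₁ cos φ₂ cos Δλ = (0.8666)(0.0212) − (0.4990)(0.9998)(-0.9281) = 0.4814
θ = atan2(y, x) = 37.71°, so the bearing is 38°.

38°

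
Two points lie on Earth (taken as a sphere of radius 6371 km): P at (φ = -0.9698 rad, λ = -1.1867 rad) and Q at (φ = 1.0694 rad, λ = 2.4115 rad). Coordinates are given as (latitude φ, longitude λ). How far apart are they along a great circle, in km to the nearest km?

With latitudes φ₁ = -55.565°, φ₂ = 61.272° and longitude difference Δλ = -153.838°:
cos c = sin φ₁ sin φ₂ + cos φ₁ cos φ₂ cos Δλ = (-0.8248)(0.8769) + (0.5655)(0.4807)(-0.8976) = -0.96720,
so c = arccos(-0.96720) = 2.88476 rad.
Distance = R·c = 6371 × 2.8848 ≈ 18379 km.

18379 km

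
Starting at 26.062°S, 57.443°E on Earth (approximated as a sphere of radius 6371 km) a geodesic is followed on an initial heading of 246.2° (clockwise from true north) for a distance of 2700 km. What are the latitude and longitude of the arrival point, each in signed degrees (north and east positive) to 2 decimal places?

-33.34°, 30.68°

Angular distance δ = d/R = 2700/6371 = 0.42380 rad; initial bearing θ = 4.2970 rad.
sin φ₂ = sin φ₁ cos δ + cos φ₁ sin δ cos θ = (-0.4393)(0.9115) + (0.8983)(0.4112)(-0.4035) = -0.5496, so φ₂ = -33.34°.
Δλ = atan2(sin θ sin δ cos φ₁, cos δ − sin φ₁ sin φ₂) = atan2(-0.3380, 0.6701) = -26.766°.
λ₂ = 57.443° − 26.766° = 30.68°.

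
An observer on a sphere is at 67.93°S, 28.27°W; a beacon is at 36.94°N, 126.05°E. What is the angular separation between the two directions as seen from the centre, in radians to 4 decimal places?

2.5456 rad

Let φ₁ = -1.1856 rad, φ₂ = 0.6447 rad, and Δλ = 2.6934 rad.
Haversine: a = sin²(Δφ/2) + cos φ₁ cos φ₂ sin²(Δλ/2) = 0.6283 + (0.3757)(0.7993)(0.9506) = 0.91380.
Central angle c = 2·arcsin(√a) = 2.54561 rad.
So the angular separation is 2.5456 rad.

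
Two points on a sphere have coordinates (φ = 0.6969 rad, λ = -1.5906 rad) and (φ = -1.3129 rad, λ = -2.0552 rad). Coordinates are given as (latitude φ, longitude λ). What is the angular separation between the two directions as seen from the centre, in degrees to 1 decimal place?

116.5°

With latitudes φ₁ = 39.929°, φ₂ = -75.224° and longitude difference Δλ = -26.620°:
cos c = sin φ₁ sin φ₂ + cos φ₁ cos φ₂ cos Δλ = (0.6418)(-0.9669) + (0.7668)(0.2550)(0.8940) = -0.44577,
so c = arccos(-0.44577) = 2.03283 rad.
So the angular separation is 116.5°.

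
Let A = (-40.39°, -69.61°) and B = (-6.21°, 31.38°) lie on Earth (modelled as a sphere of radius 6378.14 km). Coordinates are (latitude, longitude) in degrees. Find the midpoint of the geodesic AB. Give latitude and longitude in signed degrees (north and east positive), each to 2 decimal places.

-33.76°, -9.99°

The central angle between A and B is δ = 1.6451 rad.
With f = 0.5, the slerp weights are sin((1−f)δ)/sin δ = 0.7349 and sin(fδ)/sin δ = 0.7349.
Weighted sum of the unit vectors: (0.7349)·(0.2654,-0.7139,-0.6480) + (0.7349)·(0.8487,0.5177,-0.1082) = (0.8188, -0.1442, -0.5557).
Converting back: φ = atan2(z, √(x²+y²)) = -33.76°, λ = atan2(y, x) = -9.99°.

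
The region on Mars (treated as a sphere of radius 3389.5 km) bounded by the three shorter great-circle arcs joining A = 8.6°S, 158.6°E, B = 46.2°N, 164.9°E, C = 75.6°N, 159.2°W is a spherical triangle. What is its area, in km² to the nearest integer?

Side lengths (central angles): a = 0.5762, b = 1.5335, c = 0.9615 rad; semiperimeter s = 1.5356.
By l'Huilier's theorem, tan(E/4) = √[tan(s/2) tan((s−a)/2) tan((s−b)/2) tan((s−c)/2)], giving spherical excess E = 0.0503 rad.
Area = E·R² = 0.0503 × (3389.5)² ≈ 577743 km².

577743 km²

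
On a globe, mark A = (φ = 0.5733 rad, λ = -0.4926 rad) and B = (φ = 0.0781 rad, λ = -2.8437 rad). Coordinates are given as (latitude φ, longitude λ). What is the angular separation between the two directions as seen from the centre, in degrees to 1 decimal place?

123.2°

With latitudes φ₁ = 32.848°, φ₂ = 4.475° and longitude difference Δλ = -134.708°:
Haversine: a = sin²(Δφ/2) + cos φ₁ cos φ₂ sin²(Δλ/2) = 0.0601 + (0.8401)(0.9970)(0.8517) = 0.77345.
Central angle c = 2·arcsin(√a) = 2.14945 rad.
So the angular separation is 123.2°.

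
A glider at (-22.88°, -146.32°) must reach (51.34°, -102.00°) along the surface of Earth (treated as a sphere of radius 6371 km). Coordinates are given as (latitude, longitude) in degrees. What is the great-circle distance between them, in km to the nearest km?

In radians: φ₁ = -0.3993, φ₂ = 0.8961, Δλ = 44.320° = 0.7735 rad.
cos c = sin φ₁ sin φ₂ + cos φ₁ cos φ₂ cos Δλ = (-0.3888)(0.7809) + (0.9213)(0.6247)(0.7154) = 0.10817,
so c = arccos(0.10817) = 1.46241 rad.
Distance = R·c = 6371 × 1.4624 ≈ 9317 km.

9317 km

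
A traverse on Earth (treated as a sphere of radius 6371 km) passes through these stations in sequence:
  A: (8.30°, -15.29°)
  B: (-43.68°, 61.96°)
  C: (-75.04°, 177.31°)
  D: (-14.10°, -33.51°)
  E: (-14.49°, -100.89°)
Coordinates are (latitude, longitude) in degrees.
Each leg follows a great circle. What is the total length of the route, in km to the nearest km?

Leg A→B: central angle 1.5125 rad, distance 9636.3 km.
Leg B→C: central angle 0.9431 rad, distance 6008.4 km.
Leg C→D: central angle 1.5504 rad, distance 9877.9 km.
Leg D→E: central angle 1.1350 rad, distance 7231.2 km.
Total: 9636.3 + 6008.4 + 9877.9 + 7231.2 ≈ 32754 km.

32754 km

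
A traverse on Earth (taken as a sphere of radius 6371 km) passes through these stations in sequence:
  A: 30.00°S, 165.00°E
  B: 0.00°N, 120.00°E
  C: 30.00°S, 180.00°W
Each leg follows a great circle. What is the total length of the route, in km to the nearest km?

Leg A→B: central angle 0.9117 rad, distance 5808.7 km.
Leg B→C: central angle 1.1230 rad, distance 7154.4 km.
Total: 5808.7 + 7154.4 ≈ 12963 km.

12963 km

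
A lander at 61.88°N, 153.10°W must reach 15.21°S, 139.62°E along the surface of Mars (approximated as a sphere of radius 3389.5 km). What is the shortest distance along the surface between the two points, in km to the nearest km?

In radians: φ₁ = 1.0800, φ₂ = -0.2655, Δλ = -67.280° = -1.1743 rad.
cos c = sin φ₁ sin φ₂ + cos φ₁ cos φ₂ cos Δλ = (0.8820)(-0.2624) + (0.4713)(0.9650)(0.3862) = -0.05573,
so c = arccos(-0.05573) = 1.62655 rad.
Distance = R·c = 3389.5 × 1.6266 ≈ 5513 km.

5513 km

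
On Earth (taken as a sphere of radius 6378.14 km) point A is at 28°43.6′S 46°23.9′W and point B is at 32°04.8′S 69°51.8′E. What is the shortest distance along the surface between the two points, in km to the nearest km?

Let φ₁ = -0.5014 rad, φ₂ = -0.5599 rad, and Δλ = 2.0291 rad.
cos c = sin φ₁ sin φ₂ + cos φ₁ cos φ₂ cos Δλ = (-0.4806)(-0.5311) + (0.8769)(0.8473)(-0.4425) = -0.07350,
so c = arccos(-0.07350) = 1.64436 rad.
Distance = R·c = 6378.14 × 1.6444 ≈ 10488 km.

10488 km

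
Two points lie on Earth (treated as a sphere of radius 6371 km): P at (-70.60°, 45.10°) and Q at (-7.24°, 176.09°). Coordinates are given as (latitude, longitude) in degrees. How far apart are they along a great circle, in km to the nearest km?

In radians: φ₁ = -1.2322, φ₂ = -0.1264, Δλ = 130.990° = 2.2862 rad.
cos c = sin φ₁ sin φ₂ + cos φ₁ cos φ₂ cos Δλ = (-0.9432)(-0.1260) + (0.3322)(0.9920)(-0.6559) = -0.09727,
so c = arccos(-0.09727) = 1.66822 rad.
Distance = R·c = 6371 × 1.6682 ≈ 10628 km.

10628 km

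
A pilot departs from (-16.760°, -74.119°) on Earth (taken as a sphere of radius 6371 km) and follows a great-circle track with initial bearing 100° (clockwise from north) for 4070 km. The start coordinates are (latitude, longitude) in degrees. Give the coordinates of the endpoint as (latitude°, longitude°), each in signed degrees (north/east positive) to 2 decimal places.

-19.31°, -35.64°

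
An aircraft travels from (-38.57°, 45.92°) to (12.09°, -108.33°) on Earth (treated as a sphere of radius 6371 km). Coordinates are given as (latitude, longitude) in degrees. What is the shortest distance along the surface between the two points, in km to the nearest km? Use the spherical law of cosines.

With latitudes φ₁ = -38.570°, φ₂ = 12.090° and longitude difference Δλ = -154.250°:
cos c = sin φ₁ sin φ₂ + cos φ₁ cos φ₂ cos Δλ = (-0.6235)(0.2094) + (0.7818)(0.9778)(-0.9007) = -0.81917,
so c = arccos(-0.81917) = 2.53076 rad.
Distance = R·c = 6371 × 2.5308 ≈ 16124 km.

16124 km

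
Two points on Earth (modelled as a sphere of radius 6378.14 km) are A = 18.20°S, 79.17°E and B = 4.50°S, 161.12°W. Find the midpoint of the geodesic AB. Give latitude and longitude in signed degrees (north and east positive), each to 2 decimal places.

Central angle δ = 2.0318 rad. Interpolating on the sphere with fraction f = 0.5:
P = [sin((1−f)δ)·A + sin(fδ)·B] / sin δ = 0.9490·A + 0.9490·B in Cartesian coordinates,
giving P = (-0.7258, 0.5794, -0.3709), i.e. latitude -21.77°, longitude 141.40°.

-21.77°, 141.40°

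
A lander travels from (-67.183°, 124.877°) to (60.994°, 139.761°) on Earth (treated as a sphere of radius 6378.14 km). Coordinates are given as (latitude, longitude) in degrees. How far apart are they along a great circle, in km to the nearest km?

With latitudes φ₁ = -67.183°, φ₂ = 60.994° and longitude difference Δλ = 14.884°:
Haversine: a = sin²(Δφ/2) + cos φ₁ cos φ₂ sin²(Δλ/2) = 0.8090 + (0.3878)(0.4849)(0.0168) = 0.81220.
Central angle c = 2·arcsin(√a) = 2.24516 rad.
Distance = R·c = 6378.14 × 2.2452 ≈ 14320 km.

14320 km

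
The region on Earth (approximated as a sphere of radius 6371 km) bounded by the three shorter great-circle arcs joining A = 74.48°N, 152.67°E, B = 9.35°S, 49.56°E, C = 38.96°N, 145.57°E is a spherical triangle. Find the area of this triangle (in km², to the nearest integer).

Side lengths (central angles): a = 1.7543, b = 0.6227, c = 1.7889 rad; semiperimeter s = 2.0830.
By l'Huilier's theorem, tan(E/4) = √[tan(s/2) tan((s−a)/2) tan((s−b)/2) tan((s−c)/2)], giving spherical excess E = 0.7659 rad.
Area = E·R² = 0.7659 × (6371)² ≈ 31086711 km².

31086711 km²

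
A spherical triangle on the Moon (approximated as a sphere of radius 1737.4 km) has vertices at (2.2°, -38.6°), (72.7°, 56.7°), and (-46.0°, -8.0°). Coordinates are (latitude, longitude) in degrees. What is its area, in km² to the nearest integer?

Side lengths (central angles): a = 2.2124, b = 0.9645, c = 1.5616 rad; semiperimeter s = 2.3692.
By l'Huilier's theorem, tan(E/4) = √[tan(s/2) tan((s−a)/2) tan((s−b)/2) tan((s−c)/2)], giving spherical excess E = 1.0338 rad.
Area = E·R² = 1.0338 × (1737.4)² ≈ 3120479 km².

3120479 km²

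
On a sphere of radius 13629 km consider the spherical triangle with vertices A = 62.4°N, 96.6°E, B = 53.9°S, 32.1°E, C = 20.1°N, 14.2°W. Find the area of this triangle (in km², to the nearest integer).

Side lengths (central angles): a = 1.4660, b = 1.4202, c = 2.2125 rad; semiperimeter s = 2.5493.
By l'Huilier's theorem, tan(E/4) = √[tan(s/2) tan((s−a)/2) tan((s−b)/2) tan((s−c)/2)], giving spherical excess E = 1.7273 rad.
Area = E·R² = 1.7273 × (13629)² ≈ 320851503 km².

320851503 km²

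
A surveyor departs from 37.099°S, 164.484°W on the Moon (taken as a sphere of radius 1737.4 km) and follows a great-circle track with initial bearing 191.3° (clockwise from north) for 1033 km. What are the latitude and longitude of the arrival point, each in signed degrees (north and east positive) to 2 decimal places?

-69.68°, 177.09°

Angular distance δ = d/R = 1033/1737.4 = 0.59457 rad; initial bearing θ = 3.3388 rad.
sin φ₂ = sin φ₁ cos δ + cos φ₁ sin δ cos θ = (-0.6032)(0.8284) + (0.7976)(0.5601)(-0.9806) = -0.9378, so φ₂ = -69.68°.
Δλ = atan2(sin θ sin δ cos φ₁, cos δ − sin φ₁ sin φ₂) = atan2(-0.0875, 0.2627) = -18.429°.
λ₂ = -164.484° − 18.429° = -182.91° → 177.09° after wrapping to (−180°, 180°].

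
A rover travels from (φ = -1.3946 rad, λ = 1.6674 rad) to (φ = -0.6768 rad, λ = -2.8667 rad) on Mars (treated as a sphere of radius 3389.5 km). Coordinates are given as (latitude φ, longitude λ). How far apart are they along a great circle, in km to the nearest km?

Let φ₁ = -1.3946 rad, φ₂ = -0.6768 rad, and Δλ = 1.7491 rad.
Haversine: a = sin²(Δφ/2) + cos φ₁ cos φ₂ sin²(Δλ/2) = 0.1234 + (0.1753)(0.7796)(0.5887) = 0.20381.
Central angle c = 2·arcsin(√a) = 0.93680 rad.
Distance = R·c = 3389.5 × 0.9368 ≈ 3175 km.

3175 km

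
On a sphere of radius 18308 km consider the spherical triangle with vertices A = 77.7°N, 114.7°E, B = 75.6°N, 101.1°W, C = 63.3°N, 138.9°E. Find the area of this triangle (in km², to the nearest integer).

Side lengths (central angles): a = 0.6276, b = 0.2832, c = 0.4432 rad; semiperimeter s = 0.6770.
By l'Huilier's theorem, tan(E/4) = √[tan(s/2) tan((s−a)/2) tan((s−b)/2) tan((s−c)/2)], giving spherical excess E = 0.0571 rad.
Area = E·R² = 0.0571 × (18308)² ≈ 19134539 km².

19134539 km²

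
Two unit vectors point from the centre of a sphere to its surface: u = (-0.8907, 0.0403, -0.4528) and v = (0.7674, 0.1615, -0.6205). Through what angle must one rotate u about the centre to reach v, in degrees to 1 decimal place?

u·v = -0.3961; |u| = 1.0000, |v| = 1.0000.
cos θ = (u·v)/(|u||v|) = -0.3961, so θ = 113.3°.

113.3°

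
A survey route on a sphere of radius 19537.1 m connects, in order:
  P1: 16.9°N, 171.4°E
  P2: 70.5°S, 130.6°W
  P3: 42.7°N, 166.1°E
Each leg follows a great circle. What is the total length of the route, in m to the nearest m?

Leg P1→P2: central angle 1.6758 rad, distance 32739.6 m.
Leg P2→P3: central angle 2.1283 rad, distance 41580.0 m.
Total: 32739.6 + 41580.0 ≈ 74320 m.

74320 m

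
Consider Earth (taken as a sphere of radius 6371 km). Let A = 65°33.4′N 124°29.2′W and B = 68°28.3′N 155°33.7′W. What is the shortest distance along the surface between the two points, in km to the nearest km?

In radians: φ₁ = 1.1442, φ₂ = 1.1951, Δλ = -31.075° = -0.5424 rad.
Haversine: a = sin²(Δφ/2) + cos φ₁ cos φ₂ sin²(Δλ/2) = 0.0006 + (0.4138)(0.3670)(0.0718) = 0.01154.
Central angle c = 2·arcsin(√a) = 0.21529 rad.
Distance = R·c = 6371 × 0.2153 ≈ 1372 km.

1372 km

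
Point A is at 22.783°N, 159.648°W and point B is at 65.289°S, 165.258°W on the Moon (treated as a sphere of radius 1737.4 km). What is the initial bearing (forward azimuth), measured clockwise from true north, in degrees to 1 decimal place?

Δλ = -5.610° = -0.0979 rad.
y = sin Δλ · cos φ₂ = (-0.0978)(0.4180) = -0.0409
x = cos φ₁ sin φ₂ − sin φ₁ cos φ₂ cos Δλ = (0.9220)(-0.9084) − (0.3872)(0.4180)(0.9952) = -0.9987
θ = atan2(y, x) = -177.66°; adding 360° gives 182.3°.

182.3°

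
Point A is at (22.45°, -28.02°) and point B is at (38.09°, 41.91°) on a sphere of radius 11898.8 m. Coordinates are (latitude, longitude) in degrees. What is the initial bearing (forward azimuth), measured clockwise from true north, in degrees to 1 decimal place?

With φ₁ = 0.3918, φ₂ = 0.6648, Δλ = 1.2205 rad, the forward-azimuth formula gives
θ = atan2( sin Δλ cos φ₂ , cos φ₁ sin φ₂ − sin φ₁ cos φ₂ cos Δλ ) = atan2(0.7392, 0.4670) = 57.72°.
So the initial bearing is 57.7°.

57.7°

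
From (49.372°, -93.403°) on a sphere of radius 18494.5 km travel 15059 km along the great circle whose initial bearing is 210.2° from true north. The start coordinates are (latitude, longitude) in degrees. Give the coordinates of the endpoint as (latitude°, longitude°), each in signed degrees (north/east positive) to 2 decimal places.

6.41°, -115.00°

Angular distance δ = d/R = 15059/18494.5 = 0.81424 rad; initial bearing θ = 3.6687 rad.
sin φ₂ = sin φ₁ cos δ + cos φ₁ sin δ cos θ = (0.7590)(0.6864) + (0.6511)(0.7272)(-0.8643) = 0.1117, so φ₂ = 6.41°.
Δλ = atan2(sin θ sin δ cos φ₁, cos δ − sin φ₁ sin φ₂) = atan2(-0.2382, 0.6016) = -21.599°.
λ₂ = -93.403° − 21.599° = -115.00°.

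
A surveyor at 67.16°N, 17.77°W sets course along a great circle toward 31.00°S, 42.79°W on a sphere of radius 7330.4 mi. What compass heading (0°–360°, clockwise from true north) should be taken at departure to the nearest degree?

202°

With φ₁ = 1.1722, φ₂ = -0.5411, Δλ = -0.4367 rad, the forward-azimuth formula gives
θ = atan2( sin Δλ cos φ₂ , cos φ₁ sin φ₂ − sin φ₁ cos φ₂ cos Δλ ) = atan2(-0.3625, -0.9157) = -158.40°.
Adding 360° brings this into [0°, 360°): 202°.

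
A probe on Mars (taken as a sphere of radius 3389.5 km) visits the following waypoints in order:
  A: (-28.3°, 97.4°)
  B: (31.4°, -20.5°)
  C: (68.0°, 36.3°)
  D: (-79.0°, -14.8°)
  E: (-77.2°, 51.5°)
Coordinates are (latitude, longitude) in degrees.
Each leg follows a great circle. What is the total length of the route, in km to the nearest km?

20029 km

Leg A→B: central angle 2.2126 rad, distance 7499.7 km.
Leg B→C: central angle 0.8524 rad, distance 2889.3 km.
Leg C→D: central angle 2.6165 rad, distance 8868.5 km.
Leg D→E: central angle 0.2275 rad, distance 771.2 km.
Total: 7499.7 + 2889.3 + 8868.5 + 771.2 ≈ 20029 km.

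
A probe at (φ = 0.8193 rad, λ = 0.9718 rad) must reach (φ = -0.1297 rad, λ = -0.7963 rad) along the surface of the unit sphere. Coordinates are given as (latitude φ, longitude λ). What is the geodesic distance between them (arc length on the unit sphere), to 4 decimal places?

In radians: φ₁ = 0.8193, φ₂ = -0.1297, Δλ = -101.305° = -1.7681 rad.
cos c = sin φ₁ sin φ₂ + cos φ₁ cos φ₂ cos Δλ = (0.7307)(-0.1293) + (0.6827)(0.9916)(-0.1960) = -0.22721,
so c = arccos(-0.22721) = 1.80001 rad.
On the unit sphere the arc length equals the central angle: 1.8000.

1.8000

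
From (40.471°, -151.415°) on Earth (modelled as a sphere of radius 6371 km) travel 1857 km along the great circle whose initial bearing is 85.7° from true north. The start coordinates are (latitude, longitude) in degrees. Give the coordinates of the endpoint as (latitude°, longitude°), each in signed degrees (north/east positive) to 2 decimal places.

39.65°, -129.57°

Angular distance δ = d/R = 1857/6371 = 0.29148 rad; initial bearing θ = 1.4957 rad.
sin φ₂ = sin φ₁ cos δ + cos φ₁ sin δ cos θ = (0.6491)(0.9578) + (0.7607)(0.2874)(0.0750) = 0.6381, so φ₂ = 39.65°.
Δλ = atan2(sin θ sin δ cos φ₁, cos δ − sin φ₁ sin φ₂) = atan2(0.2180, 0.5437) = 21.849°.
λ₂ = -151.415° + 21.849° = -129.57°.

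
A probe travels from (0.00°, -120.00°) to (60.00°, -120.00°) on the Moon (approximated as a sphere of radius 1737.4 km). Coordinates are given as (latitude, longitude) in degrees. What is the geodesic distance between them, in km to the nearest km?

Let φ₁ = 0.0000 rad, φ₂ = 1.0472 rad, and Δλ = 0.0000 rad.
cos c = sin φ₁ sin φ₂ + cos φ₁ cos φ₂ cos Δλ = (0.0000)(0.8660) + (1.0000)(0.5000)(1.0000) = 0.50000,
so c = arccos(0.50000) = 1.04720 rad.
Distance = R·c = 1737.4 × 1.0472 ≈ 1819 km.

1819 km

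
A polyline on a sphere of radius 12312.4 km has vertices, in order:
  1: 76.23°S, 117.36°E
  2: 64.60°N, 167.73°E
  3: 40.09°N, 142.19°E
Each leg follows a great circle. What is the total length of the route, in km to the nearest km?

37162 km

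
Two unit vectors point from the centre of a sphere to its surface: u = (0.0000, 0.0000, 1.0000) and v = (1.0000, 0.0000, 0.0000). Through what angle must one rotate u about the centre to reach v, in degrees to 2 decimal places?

90.00°

u·v = 0.0000; |u| = 1.0000, |v| = 1.0000.
cos θ = (u·v)/(|u||v|) = 0.0000, so θ = 90.00°.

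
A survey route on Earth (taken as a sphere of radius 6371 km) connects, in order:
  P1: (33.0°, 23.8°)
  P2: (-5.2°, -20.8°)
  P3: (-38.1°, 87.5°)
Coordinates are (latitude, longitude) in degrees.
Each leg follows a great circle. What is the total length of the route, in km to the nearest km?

17559 km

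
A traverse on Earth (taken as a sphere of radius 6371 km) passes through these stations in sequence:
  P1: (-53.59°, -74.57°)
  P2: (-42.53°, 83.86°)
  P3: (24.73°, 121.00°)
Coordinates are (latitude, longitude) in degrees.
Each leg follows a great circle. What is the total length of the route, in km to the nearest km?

Leg P1→P2: central angle 1.4331 rad, distance 9130.4 km.
Leg P2→P3: central angle 1.3173 rad, distance 8392.6 km.
Total: 9130.4 + 8392.6 ≈ 17523 km.

17523 km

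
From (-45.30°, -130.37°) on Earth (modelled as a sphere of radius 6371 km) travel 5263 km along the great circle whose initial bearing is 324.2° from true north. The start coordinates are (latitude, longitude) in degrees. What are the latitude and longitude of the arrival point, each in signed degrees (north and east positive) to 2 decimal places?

-3.57°, -155.90°

Angular distance δ = d/R = 5263/6371 = 0.82609 rad; initial bearing θ = 5.6584 rad.
sin φ₂ = sin φ₁ cos δ + cos φ₁ sin δ cos θ = (-0.7108)(0.6778) + (0.7034)(0.7353)(0.8111) = -0.0623, so φ₂ = -3.57°.
Δλ = atan2(sin θ sin δ cos φ₁, cos δ − sin φ₁ sin φ₂) = atan2(-0.3025, 0.6335) = -25.528°.
λ₂ = -130.370° − 25.528° = -155.90°.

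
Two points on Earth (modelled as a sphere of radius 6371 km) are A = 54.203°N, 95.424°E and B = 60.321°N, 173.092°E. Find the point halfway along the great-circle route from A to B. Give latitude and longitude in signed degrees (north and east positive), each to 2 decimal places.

Central angle δ = 0.6974 rad. Interpolating on the sphere with fraction f = 0.5:
P = [sin((1−f)δ)·A + sin(fδ)·B] / sin δ = 0.5320·A + 0.5320·B in Cartesian coordinates,
giving P = (-0.2909, 0.3415, 0.8937), i.e. latitude 63.35°, longitude 130.43°.

63.35°, 130.43°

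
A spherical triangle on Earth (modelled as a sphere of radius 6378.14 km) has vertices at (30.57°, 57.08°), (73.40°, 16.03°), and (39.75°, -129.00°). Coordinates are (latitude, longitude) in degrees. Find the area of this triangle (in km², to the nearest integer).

10701627 km²

Side lengths (central angles): a = 1.1232, b = 1.9103, c = 0.8327 rad; semiperimeter s = 1.9331.
By l'Huilier's theorem, tan(E/4) = √[tan(s/2) tan((s−a)/2) tan((s−b)/2) tan((s−c)/2)], giving spherical excess E = 0.2631 rad.
Area = E·R² = 0.2631 × (6378.14)² ≈ 10701627 km².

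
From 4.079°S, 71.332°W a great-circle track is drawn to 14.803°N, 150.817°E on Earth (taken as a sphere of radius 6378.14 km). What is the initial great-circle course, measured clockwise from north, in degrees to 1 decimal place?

287.4°

With φ₁ = -0.0712, φ₂ = 0.2584, Δλ = -2.4060 rad, the forward-azimuth formula gives
θ = atan2( sin Δλ cos φ₂ , cos φ₁ sin φ₂ − sin φ₁ cos φ₂ cos Δλ ) = atan2(-0.6488, 0.2039) = -72.56°.
Adding 360° brings this into [0°, 360°): 287.4°.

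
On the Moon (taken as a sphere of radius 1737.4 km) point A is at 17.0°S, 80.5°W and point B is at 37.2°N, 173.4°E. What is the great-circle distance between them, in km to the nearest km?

3421 km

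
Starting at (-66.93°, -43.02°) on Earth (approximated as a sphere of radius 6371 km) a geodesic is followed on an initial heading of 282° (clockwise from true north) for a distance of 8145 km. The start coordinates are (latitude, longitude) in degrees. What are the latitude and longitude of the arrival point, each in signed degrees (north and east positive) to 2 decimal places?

Angular distance δ = d/R = 8145/6371 = 1.27845 rad; initial bearing θ = 4.9218 rad.
sin φ₂ = sin φ₁ cos δ + cos φ₁ sin δ cos θ = (-0.9200)(0.2882) + (0.3919)(0.9576)(0.2079) = -0.1871, so φ₂ = -10.79°.
Δλ = atan2(sin θ sin δ cos φ₁, cos δ − sin φ₁ sin φ₂) = atan2(-0.3670, 0.1160) = -72.457°.
λ₂ = -43.020° − 72.457° = -115.48°.

-10.79°, -115.48°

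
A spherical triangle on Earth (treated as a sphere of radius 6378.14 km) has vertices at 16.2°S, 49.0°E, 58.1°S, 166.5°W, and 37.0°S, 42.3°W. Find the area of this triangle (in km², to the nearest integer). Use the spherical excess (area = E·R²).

Side lengths (central angles): a = 1.2936, b = 1.4197, c = 1.7480 rad; semiperimeter s = 2.2306.
By l'Huilier's theorem, tan(E/4) = √[tan(s/2) tan((s−a)/2) tan((s−b)/2) tan((s−c)/2)], giving spherical excess E = 1.2764 rad.
Area = E·R² = 1.2764 × (6378.14)² ≈ 51924748 km².

51924748 km²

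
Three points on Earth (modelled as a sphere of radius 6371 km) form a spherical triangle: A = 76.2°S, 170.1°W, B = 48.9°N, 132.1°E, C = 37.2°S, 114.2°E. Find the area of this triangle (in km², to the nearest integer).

28400651 km²

Side lengths (central angles): a = 1.5281, b = 0.8840, c = 2.2761 rad; semiperimeter s = 2.3441.
By l'Huilier's theorem, tan(E/4) = √[tan(s/2) tan((s−a)/2) tan((s−b)/2) tan((s−c)/2)], giving spherical excess E = 0.6997 rad.
Area = E·R² = 0.6997 × (6371)² ≈ 28400651 km².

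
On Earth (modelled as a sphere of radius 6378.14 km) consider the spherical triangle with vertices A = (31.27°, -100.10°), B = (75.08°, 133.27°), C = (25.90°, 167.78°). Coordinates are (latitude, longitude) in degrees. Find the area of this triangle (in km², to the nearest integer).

Side lengths (central angles): a = 0.9110, b = 1.3712, c = 1.1915 rad; semiperimeter s = 1.7369.
By l'Huilier's theorem, tan(E/4) = √[tan(s/2) tan((s−a)/2) tan((s−b)/2) tan((s−c)/2)], giving spherical excess E = 0.6487 rad.
Area = E·R² = 0.6487 × (6378.14)² ≈ 26387916 km².

26387916 km²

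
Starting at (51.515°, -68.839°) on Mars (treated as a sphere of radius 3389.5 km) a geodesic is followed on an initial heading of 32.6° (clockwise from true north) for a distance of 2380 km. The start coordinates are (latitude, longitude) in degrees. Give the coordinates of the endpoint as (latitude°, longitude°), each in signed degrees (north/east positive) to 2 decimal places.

69.42°, 13.12°

Angular distance δ = d/R = 2380/3389.5 = 0.70217 rad; initial bearing θ = 0.5690 rad.
sin φ₂ = sin φ₁ cos δ + cos φ₁ sin δ cos θ = (0.7828)(0.7634) + (0.6223)(0.6459)(0.8425) = 0.9362, so φ₂ = 69.42°.
Δλ = atan2(sin θ sin δ cos φ₁, cos δ − sin φ₁ sin φ₂) = atan2(0.2166, 0.0306) = 81.956°.
λ₂ = -68.839° + 81.956° = 13.12°.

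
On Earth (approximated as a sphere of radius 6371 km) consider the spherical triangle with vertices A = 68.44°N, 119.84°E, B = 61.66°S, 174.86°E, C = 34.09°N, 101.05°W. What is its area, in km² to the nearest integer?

111997487 km²

Side lengths (central angles): a = 2.0407, b = 1.2753, c = 2.3725 rad; semiperimeter s = 2.8443.
By l'Huilier's theorem, tan(E/4) = √[tan(s/2) tan((s−a)/2) tan((s−b)/2) tan((s−c)/2)], giving spherical excess E = 2.7593 rad.
Area = E·R² = 2.7593 × (6371)² ≈ 111997487 km².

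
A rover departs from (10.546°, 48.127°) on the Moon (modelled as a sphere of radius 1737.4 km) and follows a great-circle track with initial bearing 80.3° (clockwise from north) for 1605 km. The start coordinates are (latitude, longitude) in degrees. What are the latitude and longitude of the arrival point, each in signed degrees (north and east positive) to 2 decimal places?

Angular distance δ = d/R = 1605/1737.4 = 0.92379 rad; initial bearing θ = 1.4015 rad.
sin φ₂ = sin φ₁ cos δ + cos φ₁ sin δ cos θ = (0.1830)(0.6028) + (0.9831)(0.7979)(0.1685) = 0.2425, so φ₂ = 14.03°.
Δλ = atan2(sin θ sin δ cos φ₁, cos δ − sin φ₁ sin φ₂) = atan2(0.7732, 0.5584) = 54.163°.
λ₂ = 48.127° + 54.163° = 102.29°.

14.03°, 102.29°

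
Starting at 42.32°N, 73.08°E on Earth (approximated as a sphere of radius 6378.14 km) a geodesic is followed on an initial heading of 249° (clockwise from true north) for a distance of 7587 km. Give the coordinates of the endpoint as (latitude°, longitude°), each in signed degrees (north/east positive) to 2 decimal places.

0.26°, 13.02°

Angular distance δ = d/R = 7587/6378.14 = 1.18953 rad; initial bearing θ = 4.3459 rad.
sin φ₂ = sin φ₁ cos δ + cos φ₁ sin δ cos θ = (0.6733)(0.3721) + (0.7394)(0.9282)(-0.3584) = 0.0046, so φ₂ = 0.26°.
Δλ = atan2(sin θ sin δ cos φ₁, cos δ − sin φ₁ sin φ₂) = atan2(-0.6407, 0.3690) = -60.061°.
λ₂ = 73.080° − 60.061° = 13.02°.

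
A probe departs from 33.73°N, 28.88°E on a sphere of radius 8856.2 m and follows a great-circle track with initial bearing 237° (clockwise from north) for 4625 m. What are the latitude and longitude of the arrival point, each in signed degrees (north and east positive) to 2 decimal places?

14.79°, 3.24°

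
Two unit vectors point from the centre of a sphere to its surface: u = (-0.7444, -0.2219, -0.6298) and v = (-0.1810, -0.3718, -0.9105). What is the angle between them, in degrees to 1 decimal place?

37.8°

u·v = 0.7907; |u| = 1.0000, |v| = 1.0000.
cos θ = (u·v)/(|u||v|) = 0.7907, so θ = 37.8°.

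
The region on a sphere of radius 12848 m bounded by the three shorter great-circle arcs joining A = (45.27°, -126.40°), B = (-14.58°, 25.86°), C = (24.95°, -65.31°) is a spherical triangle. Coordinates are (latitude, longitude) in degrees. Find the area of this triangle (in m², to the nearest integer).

Side lengths (central angles): a = 1.6952, b = 0.9171, c = 2.4681 rad; semiperimeter s = 2.5402.
By l'Huilier's theorem, tan(E/4) = √[tan(s/2) tan((s−a)/2) tan((s−b)/2) tan((s−c)/2)], giving spherical excess E = 0.9221 rad.
Area = E·R² = 0.9221 × (12848)² ≈ 152212747 m².

152212747 m²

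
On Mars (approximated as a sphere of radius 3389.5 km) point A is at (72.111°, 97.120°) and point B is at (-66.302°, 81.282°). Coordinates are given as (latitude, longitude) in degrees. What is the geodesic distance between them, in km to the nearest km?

8212 km

In radians: φ₁ = 1.2586, φ₂ = -1.1572, Δλ = -15.838° = -0.2764 rad.
cos c = sin φ₁ sin φ₂ + cos φ₁ cos φ₂ cos Δλ = (0.9517)(-0.9157) + (0.3072)(0.4019)(0.9620) = -0.75264,
so c = arccos(-0.75264) = 2.42285 rad.
Distance = R·c = 3389.5 × 2.4229 ≈ 8212 km.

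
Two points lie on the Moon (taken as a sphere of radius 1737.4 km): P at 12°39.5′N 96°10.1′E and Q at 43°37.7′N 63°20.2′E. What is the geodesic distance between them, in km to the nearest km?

1270 km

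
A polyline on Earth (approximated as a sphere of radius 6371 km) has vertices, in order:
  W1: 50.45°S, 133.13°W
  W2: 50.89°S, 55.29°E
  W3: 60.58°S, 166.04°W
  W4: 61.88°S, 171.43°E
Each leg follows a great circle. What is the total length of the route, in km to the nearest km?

Leg W1→W2: central angle 1.3685 rad, distance 8718.4 km.
Leg W2→W3: central angle 1.1116 rad, distance 7082.2 km.
Leg W3→W4: central angle 0.1896 rad, distance 1208.2 km.
Total: 8718.4 + 7082.2 + 1208.2 ≈ 17009 km.

17009 km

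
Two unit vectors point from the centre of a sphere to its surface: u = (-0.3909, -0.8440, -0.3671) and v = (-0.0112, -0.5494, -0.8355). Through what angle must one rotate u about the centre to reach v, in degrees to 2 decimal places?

u·v = 0.7748; |u| = 1.0000, |v| = 1.0000.
cos θ = (u·v)/(|u||v|) = 0.7748, so θ = 39.21°.

39.21°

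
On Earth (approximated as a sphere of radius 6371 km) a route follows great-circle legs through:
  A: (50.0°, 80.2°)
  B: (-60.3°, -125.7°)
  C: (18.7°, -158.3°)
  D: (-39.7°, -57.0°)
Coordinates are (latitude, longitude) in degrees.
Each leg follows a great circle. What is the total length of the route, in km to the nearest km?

Leg A→B: central angle 2.8302 rad, distance 18031.0 km.
Leg B→C: central angle 1.4537 rad, distance 9261.3 km.
Leg C→D: central angle 1.9258 rad, distance 12269.3 km.
Total: 18031.0 + 9261.3 + 12269.3 ≈ 39562 km.

39562 km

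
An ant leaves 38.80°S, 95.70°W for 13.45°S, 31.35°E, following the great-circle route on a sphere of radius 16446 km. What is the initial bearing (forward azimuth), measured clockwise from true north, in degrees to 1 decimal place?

125.2°

With φ₁ = -0.6772, φ₂ = -0.2347, Δλ = 2.2174 rad, the forward-azimuth formula gives
θ = atan2( sin Δλ cos φ₂ , cos φ₁ sin φ₂ − sin φ₁ cos φ₂ cos Δλ ) = atan2(0.7762, -0.5485) = 125.24°.
So the initial bearing is 125.2°.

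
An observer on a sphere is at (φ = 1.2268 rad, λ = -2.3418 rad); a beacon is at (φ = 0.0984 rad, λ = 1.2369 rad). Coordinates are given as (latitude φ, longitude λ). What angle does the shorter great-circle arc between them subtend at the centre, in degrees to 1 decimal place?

Let φ₁ = 1.2268 rad, φ₂ = 0.0984 rad, and Δλ = -2.7045 rad.
cos c = sin φ₁ sin φ₂ + cos φ₁ cos φ₂ cos Δλ = (0.9414)(0.0982) + (0.3373)(0.9952)(-0.9060) = -0.21158,
so c = arccos(-0.21158) = 1.78399 rad.
So the angular separation is 102.2°.

102.2°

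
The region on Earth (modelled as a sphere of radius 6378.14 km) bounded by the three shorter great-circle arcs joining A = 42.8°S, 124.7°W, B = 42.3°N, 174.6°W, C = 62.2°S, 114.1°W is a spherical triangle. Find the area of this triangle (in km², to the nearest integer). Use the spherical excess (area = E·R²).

Side lengths (central angles): a = 2.0103, b = 0.3558, c = 1.6787 rad; semiperimeter s = 2.0224.
By l'Huilier's theorem, tan(E/4) = √[tan(s/2) tan((s−a)/2) tan((s−b)/2) tan((s−c)/2)], giving spherical excess E = 0.1717 rad.
Area = E·R² = 0.1717 × (6378.14)² ≈ 6984839 km².

6984839 km²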